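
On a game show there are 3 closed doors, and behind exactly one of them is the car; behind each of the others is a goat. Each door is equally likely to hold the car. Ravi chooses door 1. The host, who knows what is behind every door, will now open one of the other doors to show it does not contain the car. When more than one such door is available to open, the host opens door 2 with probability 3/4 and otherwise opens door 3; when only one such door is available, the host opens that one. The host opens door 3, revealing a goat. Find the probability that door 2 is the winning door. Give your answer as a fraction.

4/5

Condition on the true location of the car.
If it is behind door 1 (prior 1/3): door 2 is available but not opened, probability 1/4; weight (1/3)·(1/4) = 1/12.
If it is behind door 2 (prior 1/3): only door 3 is available, probability 1; weight (1/3)·1 = 1/3.
If it is behind door 3 (prior 1/3): the host opened door 3, so this case is ruled out; weight (1/3)·0 = 0.
The weights sum to 5/12.
So P(the car behind door 2 | the host opened door 3) = (1/3) / (5/12) = 4/5.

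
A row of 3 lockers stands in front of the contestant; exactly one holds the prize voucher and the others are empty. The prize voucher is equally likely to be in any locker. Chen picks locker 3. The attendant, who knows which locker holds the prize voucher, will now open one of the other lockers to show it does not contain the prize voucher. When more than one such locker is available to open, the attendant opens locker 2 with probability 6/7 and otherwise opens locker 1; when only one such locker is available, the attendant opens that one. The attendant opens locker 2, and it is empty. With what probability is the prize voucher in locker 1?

Apply Bayes' rule, conditioning on where the prize voucher actually is.
If it is in locker 1 (prior 1/3): only locker 2 is available, probability 1; weight (1/3)·1 = 1/3.
If it is in locker 2 (prior 1/3): the attendant opened locker 2, so this case is ruled out; weight (1/3)·0 = 0.
If it is in locker 3 (prior 1/3): locker 2 is available, opened with probability 6/7; weight (1/3)·(6/7) = 2/7.
The weights sum to 13/21.
So P(the prize voucher in locker 1 | the attendant opened locker 2) = (1/3) / (13/21) = 7/13.

7/13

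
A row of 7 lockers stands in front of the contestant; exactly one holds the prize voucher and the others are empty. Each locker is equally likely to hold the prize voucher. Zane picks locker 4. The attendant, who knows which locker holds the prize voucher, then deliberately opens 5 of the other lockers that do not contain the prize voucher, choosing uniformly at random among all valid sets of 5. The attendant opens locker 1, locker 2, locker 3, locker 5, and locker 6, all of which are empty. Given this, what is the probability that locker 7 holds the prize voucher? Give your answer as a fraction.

6/7

Consider each possible location of the prize voucher in turn.
If it is in any of lockers 1, 2, 3, 5, and 6 (prior 1/7 each): that locker was opened and seen not to hold the prize — ruled out; weight (1/7)·0 = 0 each.
If it is in locker 4 (prior 1/7): the attendant has 6 equally likely choices, so probability 1/6; weight (1/7)·(1/6) = 1/42.
If it is in locker 7 (prior 1/7): the attendant has no choice, probability 1; weight (1/7)·1 = 1/7.
The weights sum to 1/6.
So P(the prize voucher in locker 7 | the attendant opened locker 1, locker 2, locker 3, locker 5, and locker 6) = (1/7) / (1/6) = 6/7.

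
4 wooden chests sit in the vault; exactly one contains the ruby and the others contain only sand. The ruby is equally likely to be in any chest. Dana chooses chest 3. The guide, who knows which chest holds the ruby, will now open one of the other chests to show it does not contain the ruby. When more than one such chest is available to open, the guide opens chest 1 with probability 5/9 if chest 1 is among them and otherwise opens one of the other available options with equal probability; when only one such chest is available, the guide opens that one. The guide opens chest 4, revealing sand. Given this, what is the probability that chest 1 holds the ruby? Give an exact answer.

3/7

Apply Bayes' rule, conditioning on where the ruby actually is.
If it is in chest 1 (prior 1/4): chest 1 holds the prize so is unavailable; the guide chooses uniformly among the 2 others, probability 1/2; weight (1/4)·(1/2) = 1/8.
If it is in chest 2 (prior 1/4): chest 1 is available but not opened, probability 4/9; weight (1/4)·(4/9) = 1/9.
If it is in chest 3 (prior 1/4): chest 1 is available but not opened; chest 4 gets probability (1 − 5/9)/2 = 2/9; weight (1/4)·(2/9) = 1/18.
If it is in chest 4 (prior 1/4): the guide opened chest 4, so this case is ruled out; weight (1/4)·0 = 0.
The weights sum to 7/24.
So P(the ruby in chest 1 | the guide opened chest 4) = (1/8) / (7/24) = 3/7.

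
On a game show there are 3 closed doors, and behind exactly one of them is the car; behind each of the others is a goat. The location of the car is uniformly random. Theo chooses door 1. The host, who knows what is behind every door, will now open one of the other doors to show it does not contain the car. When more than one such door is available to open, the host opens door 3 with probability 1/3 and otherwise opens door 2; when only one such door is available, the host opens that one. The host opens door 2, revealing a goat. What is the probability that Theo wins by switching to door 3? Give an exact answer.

Apply Bayes' rule, conditioning on where the car actually is.
If it is behind door 1 (prior 1/3): door 3 is available but not opened, probability 2/3; weight (1/3)·(2/3) = 2/9.
If it is behind door 2 (prior 1/3): the host opened door 2, so this case is ruled out; weight (1/3)·0 = 0.
If it is behind door 3 (prior 1/3): only door 2 is available, probability 1; weight (1/3)·1 = 1/3.
The weights sum to 5/9.
So P(the car behind door 3 | the host opened door 2) = (1/3) / (5/9) = 3/5.

3/5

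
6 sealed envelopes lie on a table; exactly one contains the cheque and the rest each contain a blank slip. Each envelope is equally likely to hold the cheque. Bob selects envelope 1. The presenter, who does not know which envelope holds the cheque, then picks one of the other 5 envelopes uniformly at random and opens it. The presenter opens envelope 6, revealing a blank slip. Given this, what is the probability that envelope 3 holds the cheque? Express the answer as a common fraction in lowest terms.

1/5

Because the presenter chose which envelope to open without knowing where the cheque is, the choice is independent of the prize location. Learning that envelope 6 does not hold the cheque simply rules out that one location and leaves the remaining 5 envelopes still equally likely by symmetry.
So P(the cheque in envelope 3) = 1/5.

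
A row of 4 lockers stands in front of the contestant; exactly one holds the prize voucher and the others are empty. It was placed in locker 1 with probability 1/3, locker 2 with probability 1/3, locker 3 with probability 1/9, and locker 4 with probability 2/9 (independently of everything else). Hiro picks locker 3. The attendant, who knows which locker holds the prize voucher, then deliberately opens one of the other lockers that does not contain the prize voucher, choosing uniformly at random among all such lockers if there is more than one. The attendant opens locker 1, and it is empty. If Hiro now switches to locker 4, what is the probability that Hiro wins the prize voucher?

Apply Bayes' rule, conditioning on where the prize voucher actually is.
If it is in locker 1 (prior 1/3): the attendant opened locker 1, so this case is ruled out; weight (1/3)·0 = 0.
If it is in locker 2 (prior 1/3): the attendant has 2 equally likely choices, so probability 1/2; weight (1/3)·(1/2) = 1/6.
If it is in locker 3 (prior 1/9): the attendant has 3 equally likely choices, so probability 1/3; weight (1/9)·(1/3) = 1/27.
If it is in locker 4 (prior 2/9): the attendant has 2 equally likely choices, so probability 1/2; weight (2/9)·(1/2) = 1/9.
The weights sum to 17/54.
So P(the prize voucher in locker 4 | the attendant opened locker 1) = (1/9) / (17/54) = 6/17.

6/17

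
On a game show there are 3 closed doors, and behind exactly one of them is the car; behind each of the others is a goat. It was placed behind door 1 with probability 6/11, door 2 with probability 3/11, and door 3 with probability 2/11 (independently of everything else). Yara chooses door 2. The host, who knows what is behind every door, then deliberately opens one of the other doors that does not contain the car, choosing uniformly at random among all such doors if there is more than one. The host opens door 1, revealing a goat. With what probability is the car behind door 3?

Consider each possible location of the car in turn.
If it is behind door 1 (prior 6/11): the host opened door 1, so this case is ruled out; weight (6/11)·0 = 0.
If it is behind door 2 (prior 3/11): the host has 2 equally likely choices, so probability 1/2; weight (3/11)·(1/2) = 3/22.
If it is behind door 3 (prior 2/11): the host has no choice, probability 1; weight (2/11)·1 = 2/11.
The weights sum to 7/22.
So P(the car behind door 3 | the host opened door 1) = (2/11) / (7/22) = 4/7.

4/7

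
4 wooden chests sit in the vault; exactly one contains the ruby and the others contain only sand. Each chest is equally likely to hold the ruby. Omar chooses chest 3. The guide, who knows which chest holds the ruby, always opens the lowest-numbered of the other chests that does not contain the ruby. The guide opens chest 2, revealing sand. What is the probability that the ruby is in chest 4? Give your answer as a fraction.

0

Apply Bayes' rule, conditioning on where the ruby actually is.
If it is in chest 1 (prior 1/4): chest 2 is the lowest-numbered option available, probability 1; weight (1/4)·1 = 1/4.
If it is in chest 2 (prior 1/4): the guide opened chest 2, so this case is ruled out; weight (1/4)·0 = 0.
If it is in either of chests 3 and 4 (prior 1/4 each): the guide would have opened chest 1 instead, probability 0; weight (1/4)·0 = 0 each.
The weights sum to 1/4.
So P(the ruby in chest 4 | the guide opened chest 2) = 0 / (1/4) = 0.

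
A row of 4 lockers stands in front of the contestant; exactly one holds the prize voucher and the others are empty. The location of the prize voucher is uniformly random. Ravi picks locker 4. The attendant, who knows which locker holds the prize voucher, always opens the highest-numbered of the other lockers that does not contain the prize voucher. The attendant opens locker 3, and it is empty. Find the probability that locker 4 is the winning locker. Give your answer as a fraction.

Condition on the true location of the prize voucher.
If it is in any of lockers 1, 2, and 4 (prior 1/4 each): locker 3 is the highest-numbered option available, probability 1; weight (1/4)·1 = 1/4 each.
If it is in locker 3 (prior 1/4): the attendant opened locker 3, so this case is ruled out; weight (1/4)·0 = 0.
The weights sum to 3/4.
So P(the prize voucher in locker 4 | the attendant opened locker 3) = (1/4) / (3/4) = 1/3.

1/3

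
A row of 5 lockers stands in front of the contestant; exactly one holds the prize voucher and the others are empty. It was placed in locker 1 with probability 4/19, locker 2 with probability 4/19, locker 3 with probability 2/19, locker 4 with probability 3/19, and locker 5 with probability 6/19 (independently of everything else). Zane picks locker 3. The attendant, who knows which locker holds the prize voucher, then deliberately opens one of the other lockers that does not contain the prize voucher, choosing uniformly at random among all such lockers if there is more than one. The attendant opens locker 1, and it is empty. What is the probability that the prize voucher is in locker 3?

3/29

Consider each possible location of the prize voucher in turn.
If it is in locker 1 (prior 4/19): the attendant opened locker 1, so this case is ruled out; weight (4/19)·0 = 0.
If it is in locker 2 (prior 4/19): the attendant has 3 equally likely choices, so probability 1/3; weight (4/19)·(1/3) = 4/57.
If it is in locker 3 (prior 2/19): the attendant has 4 equally likely choices, so probability 1/4; weight (2/19)·(1/4) = 1/38.
If it is in locker 4 (prior 3/19): the attendant has 3 equally likely choices, so probability 1/3; weight (3/19)·(1/3) = 1/19.
If it is in locker 5 (prior 6/19): the attendant has 3 equally likely choices, so probability 1/3; weight (6/19)·(1/3) = 2/19.
The weights sum to 29/114.
So P(the prize voucher in locker 3 | the attendant opened locker 1) = (1/38) / (29/114) = 3/29.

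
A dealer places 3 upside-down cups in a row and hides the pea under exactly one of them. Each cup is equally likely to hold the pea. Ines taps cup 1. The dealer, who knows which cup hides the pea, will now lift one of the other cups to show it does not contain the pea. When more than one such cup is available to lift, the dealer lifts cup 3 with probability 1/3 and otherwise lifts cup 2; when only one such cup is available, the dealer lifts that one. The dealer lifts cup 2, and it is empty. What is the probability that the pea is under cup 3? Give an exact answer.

Consider each possible location of the pea in turn.
If it is under cup 1 (prior 1/3): cup 3 is available but not opened, probability 2/3; weight (1/3)·(2/3) = 2/9.
If it is under cup 2 (prior 1/3): the dealer opened cup 2, so this case is ruled out; weight (1/3)·0 = 0.
If it is under cup 3 (prior 1/3): only cup 2 is available, probability 1; weight (1/3)·1 = 1/3.
The weights sum to 5/9.
So P(the pea under cup 3 | the dealer opened cup 2) = (1/3) / (5/9) = 3/5.

3/5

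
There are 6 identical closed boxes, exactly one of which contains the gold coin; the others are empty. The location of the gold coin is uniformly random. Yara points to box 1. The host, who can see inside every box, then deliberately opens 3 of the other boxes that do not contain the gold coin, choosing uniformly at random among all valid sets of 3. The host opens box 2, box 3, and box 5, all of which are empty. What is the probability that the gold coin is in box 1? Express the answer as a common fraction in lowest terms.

Consider each possible location of the gold coin in turn.
If it is in box 1 (prior 1/6): the host has 10 equally likely choices, so probability 1/10; weight (1/6)·(1/10) = 1/60.
If it is in any of boxes 2, 3, and 5 (prior 1/6 each): that box was opened and seen not to hold the prize — ruled out; weight (1/6)·0 = 0 each.
If it is in either of boxes 4 and 6 (prior 1/6 each): the host has 4 equally likely choices, so probability 1/4; weight (1/6)·(1/4) = 1/24 each.
The weights sum to 1/10.
So P(the gold coin in box 1 | the host opened box 2, box 3, and box 5) = (1/60) / (1/10) = 1/6.

1/6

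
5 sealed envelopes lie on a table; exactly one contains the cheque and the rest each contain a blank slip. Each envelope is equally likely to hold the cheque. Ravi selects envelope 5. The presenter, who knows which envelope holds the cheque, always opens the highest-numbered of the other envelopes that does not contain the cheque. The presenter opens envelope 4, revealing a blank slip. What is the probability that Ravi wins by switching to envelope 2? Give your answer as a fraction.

Apply Bayes' rule, conditioning on where the cheque actually is.
If it is in any of envelopes 1, 2, 3, and 5 (prior 1/5 each): envelope 4 is the highest-numbered option available, probability 1; weight (1/5)·1 = 1/5 each.
If it is in envelope 4 (prior 1/5): the presenter opened envelope 4, so this case is ruled out; weight (1/5)·0 = 0.
The weights sum to 4/5.
So P(the cheque in envelope 2 | the presenter opened envelope 4) = (1/5) / (4/5) = 1/4.

1/4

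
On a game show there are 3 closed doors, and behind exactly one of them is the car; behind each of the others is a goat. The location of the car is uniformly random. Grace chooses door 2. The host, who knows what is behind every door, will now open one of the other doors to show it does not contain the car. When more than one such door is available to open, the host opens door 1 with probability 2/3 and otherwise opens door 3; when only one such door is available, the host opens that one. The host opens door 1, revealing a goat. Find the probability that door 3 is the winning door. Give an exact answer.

Apply Bayes' rule, conditioning on where the car actually is.
If it is behind door 1 (prior 1/3): the host opened door 1, so this case is ruled out; weight (1/3)·0 = 0.
If it is behind door 2 (prior 1/3): door 1 is available, opened with probability 2/3; weight (1/3)·(2/3) = 2/9.
If it is behind door 3 (prior 1/3): only door 1 is available, probability 1; weight (1/3)·1 = 1/3.
The weights sum to 5/9.
So P(the car behind door 3 | the host opened door 1) = (1/3) / (5/9) = 3/5.

3/5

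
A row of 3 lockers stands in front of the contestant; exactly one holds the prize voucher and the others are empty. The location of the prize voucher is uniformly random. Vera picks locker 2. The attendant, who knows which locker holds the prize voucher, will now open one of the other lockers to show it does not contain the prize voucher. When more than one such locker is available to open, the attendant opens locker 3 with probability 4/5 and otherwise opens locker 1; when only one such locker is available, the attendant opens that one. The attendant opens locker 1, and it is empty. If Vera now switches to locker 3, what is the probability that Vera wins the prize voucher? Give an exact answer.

Condition on the true location of the prize voucher.
If it is in locker 1 (prior 1/3): the attendant opened locker 1, so this case is ruled out; weight (1/3)·0 = 0.
If it is in locker 2 (prior 1/3): locker 3 is available but not opened, probability 1/5; weight (1/3)·(1/5) = 1/15.
If it is in locker 3 (prior 1/3): only locker 1 is available, probability 1; weight (1/3)·1 = 1/3.
The weights sum to 2/5.
So P(the prize voucher in locker 3 | the attendant opened locker 1) = (1/3) / (2/5) = 5/6.

5/6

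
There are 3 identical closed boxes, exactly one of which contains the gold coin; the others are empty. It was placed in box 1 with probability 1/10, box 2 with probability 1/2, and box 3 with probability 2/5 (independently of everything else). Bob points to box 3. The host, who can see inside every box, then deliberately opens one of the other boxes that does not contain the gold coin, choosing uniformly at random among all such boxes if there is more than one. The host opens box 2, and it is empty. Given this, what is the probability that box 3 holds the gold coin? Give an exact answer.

Apply Bayes' rule, conditioning on where the gold coin actually is.
If it is in box 1 (prior 1/10): the host has no choice, probability 1; weight (1/10)·1 = 1/10.
If it is in box 2 (prior 1/2): the host opened box 2, so this case is ruled out; weight (1/2)·0 = 0.
If it is in box 3 (prior 2/5): the host has 2 equally likely choices, so probability 1/2; weight (2/5)·(1/2) = 1/5.
The weights sum to 3/10.
So P(the gold coin in box 3 | the host opened box 2) = (1/5) / (3/10) = 2/3.

2/3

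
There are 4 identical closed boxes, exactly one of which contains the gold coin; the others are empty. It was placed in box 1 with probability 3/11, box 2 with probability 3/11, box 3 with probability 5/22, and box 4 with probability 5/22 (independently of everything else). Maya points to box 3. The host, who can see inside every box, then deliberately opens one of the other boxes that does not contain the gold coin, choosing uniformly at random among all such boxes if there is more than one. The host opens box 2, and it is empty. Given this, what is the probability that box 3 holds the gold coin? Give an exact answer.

Condition on the true location of the gold coin.
If it is in box 1 (prior 3/11): the host has 2 equally likely choices, so probability 1/2; weight (3/11)·(1/2) = 3/22.
If it is in box 2 (prior 3/11): the host opened box 2, so this case is ruled out; weight (3/11)·0 = 0.
If it is in box 3 (prior 5/22): the host has 3 equally likely choices, so probability 1/3; weight (5/22)·(1/3) = 5/66.
If it is in box 4 (prior 5/22): the host has 2 equally likely choices, so probability 1/2; weight (5/22)·(1/2) = 5/44.
The weights sum to 43/132.
So P(the gold coin in box 3 | the host opened box 2) = (5/66) / (43/132) = 10/43.

10/43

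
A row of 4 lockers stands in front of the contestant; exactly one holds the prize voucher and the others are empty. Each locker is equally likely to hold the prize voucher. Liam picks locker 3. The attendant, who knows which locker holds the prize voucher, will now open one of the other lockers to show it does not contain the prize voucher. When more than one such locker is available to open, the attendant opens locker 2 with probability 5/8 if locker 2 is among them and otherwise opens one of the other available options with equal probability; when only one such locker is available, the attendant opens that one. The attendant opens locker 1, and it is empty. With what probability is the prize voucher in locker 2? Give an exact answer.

Condition on the true location of the prize voucher.
If it is in locker 1 (prior 1/4): the attendant opened locker 1, so this case is ruled out; weight (1/4)·0 = 0.
If it is in locker 2 (prior 1/4): locker 2 holds the prize so is unavailable; the attendant chooses uniformly among the 2 others, probability 1/2; weight (1/4)·(1/2) = 1/8.
If it is in locker 3 (prior 1/4): locker 2 is available but not opened; locker 1 gets probability (1 − 5/8)/2 = 3/16; weight (1/4)·(3/16) = 3/64.
If it is in locker 4 (prior 1/4): locker 2 is available but not opened, probability 3/8; weight (1/4)·(3/8) = 3/32.
The weights sum to 17/64.
So P(the prize voucher in locker 2 | the attendant opened locker 1) = (1/8) / (17/64) = 8/17.

8/17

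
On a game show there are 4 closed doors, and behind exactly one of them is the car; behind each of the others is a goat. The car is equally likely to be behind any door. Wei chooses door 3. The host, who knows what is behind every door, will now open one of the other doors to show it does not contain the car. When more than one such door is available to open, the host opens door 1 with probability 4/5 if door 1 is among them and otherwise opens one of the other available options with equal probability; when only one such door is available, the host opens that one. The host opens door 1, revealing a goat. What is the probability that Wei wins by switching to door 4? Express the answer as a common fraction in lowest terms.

1/3

Consider each possible location of the car in turn.
If it is behind door 1 (prior 1/4): the host opened door 1, so this case is ruled out; weight (1/4)·0 = 0.
If it is behind any of doors 2, 3, and 4 (prior 1/4 each): door 1 is available, opened with probability 4/5; weight (1/4)·(4/5) = 1/5 each.
The weights sum to 3/5.
So P(the car behind door 4 | the host opened door 1) = (1/5) / (3/5) = 1/3.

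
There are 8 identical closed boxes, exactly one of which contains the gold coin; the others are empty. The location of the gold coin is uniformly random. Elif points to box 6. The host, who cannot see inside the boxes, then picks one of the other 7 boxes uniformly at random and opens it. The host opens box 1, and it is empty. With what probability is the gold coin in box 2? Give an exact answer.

Because the host chose which box to open without knowing where the gold coin is, the choice is independent of the prize location. Learning that box 1 does not hold the gold coin simply rules out that one location and leaves the remaining 7 boxes still equally likely by symmetry.
So P(the gold coin in box 2) = 1/7.

1/7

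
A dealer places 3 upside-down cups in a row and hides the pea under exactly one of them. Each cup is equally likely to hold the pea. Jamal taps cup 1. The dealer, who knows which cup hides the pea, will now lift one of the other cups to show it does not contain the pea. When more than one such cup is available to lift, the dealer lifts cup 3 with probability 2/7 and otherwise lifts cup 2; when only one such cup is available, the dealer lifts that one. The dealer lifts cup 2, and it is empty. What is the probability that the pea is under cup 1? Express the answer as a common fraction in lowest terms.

Condition on the true location of the pea.
If it is under cup 1 (prior 1/3): cup 3 is available but not opened, probability 5/7; weight (1/3)·(5/7) = 5/21.
If it is under cup 2 (prior 1/3): the dealer opened cup 2, so this case is ruled out; weight (1/3)·0 = 0.
If it is under cup 3 (prior 1/3): only cup 2 is available, probability 1; weight (1/3)·1 = 1/3.
The weights sum to 4/7.
So P(the pea under cup 1 | the dealer opened cup 2) = (5/21) / (4/7) = 5/12.

5/12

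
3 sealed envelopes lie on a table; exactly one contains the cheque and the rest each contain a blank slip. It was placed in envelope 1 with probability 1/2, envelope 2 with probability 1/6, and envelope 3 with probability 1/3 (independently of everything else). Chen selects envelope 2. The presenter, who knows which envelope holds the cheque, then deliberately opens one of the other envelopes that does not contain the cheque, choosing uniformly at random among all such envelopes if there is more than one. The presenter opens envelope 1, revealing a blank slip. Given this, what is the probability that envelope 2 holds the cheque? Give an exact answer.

Condition on the true location of the cheque.
If it is in envelope 1 (prior 1/2): the presenter opened envelope 1, so this case is ruled out; weight (1/2)·0 = 0.
If it is in envelope 2 (prior 1/6): the presenter has 2 equally likely choices, so probability 1/2; weight (1/6)·(1/2) = 1/12.
If it is in envelope 3 (prior 1/3): the presenter has no choice, probability 1; weight (1/3)·1 = 1/3.
The weights sum to 5/12.
So P(the cheque in envelope 2 | the presenter opened envelope 1) = (1/12) / (5/12) = 1/5.

1/5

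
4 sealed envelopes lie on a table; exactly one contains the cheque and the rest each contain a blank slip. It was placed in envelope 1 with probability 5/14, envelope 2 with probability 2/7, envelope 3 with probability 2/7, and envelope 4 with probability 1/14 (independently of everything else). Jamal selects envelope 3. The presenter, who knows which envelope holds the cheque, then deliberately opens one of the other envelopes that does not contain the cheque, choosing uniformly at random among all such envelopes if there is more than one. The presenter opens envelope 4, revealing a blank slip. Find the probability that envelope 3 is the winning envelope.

Consider each possible location of the cheque in turn.
If it is in envelope 1 (prior 5/14): the presenter has 2 equally likely choices, so probability 1/2; weight (5/14)·(1/2) = 5/28.
If it is in envelope 2 (prior 2/7): the presenter has 2 equally likely choices, so probability 1/2; weight (2/7)·(1/2) = 1/7.
If it is in envelope 3 (prior 2/7): the presenter has 3 equally likely choices, so probability 1/3; weight (2/7)·(1/3) = 2/21.
If it is in envelope 4 (prior 1/14): the presenter opened envelope 4, so this case is ruled out; weight (1/14)·0 = 0.
The weights sum to 5/12.
So P(the cheque in envelope 3 | the presenter opened envelope 4) = (2/21) / (5/12) = 8/35.

8/35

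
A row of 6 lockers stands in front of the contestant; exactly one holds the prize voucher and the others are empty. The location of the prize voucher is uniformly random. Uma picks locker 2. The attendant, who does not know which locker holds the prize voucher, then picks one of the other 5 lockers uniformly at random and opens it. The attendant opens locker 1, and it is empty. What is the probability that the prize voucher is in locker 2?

1/5

Condition on the true location of the prize voucher.
If it is in locker 1 (prior 1/6): the attendant opened locker 1, so this case is ruled out; weight (1/6)·0 = 0.
If it is in any of lockers 2, 3, 4, 5, and 6 (prior 1/6 each): the attendant picks locker 1 with probability 1/5 regardless, and it is not the prize; weight (1/6)·(1/5) = 1/30 each.
The weights sum to 1/6.
So P(the prize voucher in locker 2 | the attendant opened locker 1) = (1/30) / (1/6) = 1/5.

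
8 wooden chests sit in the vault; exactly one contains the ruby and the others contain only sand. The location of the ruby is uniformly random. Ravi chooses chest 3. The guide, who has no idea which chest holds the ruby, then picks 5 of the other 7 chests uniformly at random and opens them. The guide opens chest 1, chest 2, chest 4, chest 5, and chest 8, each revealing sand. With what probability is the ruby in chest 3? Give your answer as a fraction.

1/3

Apply Bayes' rule, conditioning on where the ruby actually is.
If it is in any of chests 1, 2, 4, 5, and 8 (prior 1/8 each): that chest was opened and seen not to hold the prize — ruled out; weight (1/8)·0 = 0 each.
If it is in any of chests 3, 6, and 7 (prior 1/8 each): the guide picks exactly this set with probability 1/21 regardless, and none is the prize; weight (1/8)·(1/21) = 1/168 each.
The weights sum to 1/56.
So P(the ruby in chest 3 | the guide opened chest 1, chest 2, chest 4, chest 5, and chest 8) = (1/168) / (1/56) = 1/3.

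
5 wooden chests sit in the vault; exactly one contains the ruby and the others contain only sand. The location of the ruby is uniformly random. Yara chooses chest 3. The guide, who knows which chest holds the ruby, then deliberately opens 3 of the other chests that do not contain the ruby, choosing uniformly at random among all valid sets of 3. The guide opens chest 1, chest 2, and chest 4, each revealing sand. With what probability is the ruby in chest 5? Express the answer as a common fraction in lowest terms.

Condition on the true location of the ruby.
If it is in any of chests 1, 2, and 4 (prior 1/5 each): that chest was opened and seen not to hold the prize — ruled out; weight (1/5)·0 = 0 each.
If it is in chest 3 (prior 1/5): the guide has 4 equally likely choices, so probability 1/4; weight (1/5)·(1/4) = 1/20.
If it is in chest 5 (prior 1/5): the guide has no choice, probability 1; weight (1/5)·1 = 1/5.
The weights sum to 1/4.
So P(the ruby in chest 5 | the guide opened chest 1, chest 2, and chest 4) = (1/5) / (1/4) = 4/5.

4/5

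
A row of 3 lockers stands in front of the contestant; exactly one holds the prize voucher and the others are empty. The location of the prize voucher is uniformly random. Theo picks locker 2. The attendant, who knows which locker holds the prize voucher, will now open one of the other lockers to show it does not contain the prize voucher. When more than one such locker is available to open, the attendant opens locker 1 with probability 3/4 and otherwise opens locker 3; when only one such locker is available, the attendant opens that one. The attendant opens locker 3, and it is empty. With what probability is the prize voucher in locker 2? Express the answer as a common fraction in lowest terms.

1/5

Consider each possible location of the prize voucher in turn.
If it is in locker 1 (prior 1/3): only locker 3 is available, probability 1; weight (1/3)·1 = 1/3.
If it is in locker 2 (prior 1/3): locker 1 is available but not opened, probability 1/4; weight (1/3)·(1/4) = 1/12.
If it is in locker 3 (prior 1/3): the attendant opened locker 3, so this case is ruled out; weight (1/3)·0 = 0.
The weights sum to 5/12.
So P(the prize voucher in locker 2 | the attendant opened locker 3) = (1/12) / (5/12) = 1/5.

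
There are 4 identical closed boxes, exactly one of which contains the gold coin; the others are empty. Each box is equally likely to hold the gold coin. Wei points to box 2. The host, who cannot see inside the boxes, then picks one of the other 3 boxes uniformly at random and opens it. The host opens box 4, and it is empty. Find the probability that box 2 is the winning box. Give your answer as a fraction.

1/3

Apply Bayes' rule, conditioning on where the gold coin actually is.
If it is in any of boxes 1, 2, and 3 (prior 1/4 each): the host picks box 4 with probability 1/3 regardless, and it is not the prize; weight (1/4)·(1/3) = 1/12 each.
If it is in box 4 (prior 1/4): the host opened box 4, so this case is ruled out; weight (1/4)·0 = 0.
The weights sum to 1/4.
So P(the gold coin in box 2 | the host opened box 4) = (1/12) / (1/4) = 1/3.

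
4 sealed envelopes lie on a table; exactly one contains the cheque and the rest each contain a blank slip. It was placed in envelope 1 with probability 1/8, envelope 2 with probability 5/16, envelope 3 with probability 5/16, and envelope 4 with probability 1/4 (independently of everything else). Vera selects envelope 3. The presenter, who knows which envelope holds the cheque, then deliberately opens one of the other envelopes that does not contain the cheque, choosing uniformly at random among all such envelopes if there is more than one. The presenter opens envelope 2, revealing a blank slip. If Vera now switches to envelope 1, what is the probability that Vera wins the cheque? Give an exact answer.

Apply Bayes' rule, conditioning on where the cheque actually is.
If it is in envelope 1 (prior 1/8): the presenter has 2 equally likely choices, so probability 1/2; weight (1/8)·(1/2) = 1/16.
If it is in envelope 2 (prior 5/16): the presenter opened envelope 2, so this case is ruled out; weight (5/16)·0 = 0.
If it is in envelope 3 (prior 5/16): the presenter has 3 equally likely choices, so probability 1/3; weight (5/16)·(1/3) = 5/48.
If it is in envelope 4 (prior 1/4): the presenter has 2 equally likely choices, so probability 1/2; weight (1/4)·(1/2) = 1/8.
The weights sum to 7/24.
So P(the cheque in envelope 1 | the presenter opened envelope 2) = (1/16) / (7/24) = 3/14.

3/14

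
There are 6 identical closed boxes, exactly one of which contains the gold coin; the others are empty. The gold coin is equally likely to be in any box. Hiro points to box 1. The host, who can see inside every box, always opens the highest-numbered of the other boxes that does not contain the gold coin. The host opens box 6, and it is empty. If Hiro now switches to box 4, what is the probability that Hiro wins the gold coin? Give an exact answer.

Condition on the true location of the gold coin.
If it is in any of boxes 1, 2, 3, 4, and 5 (prior 1/6 each): box 6 is the highest-numbered option available, probability 1; weight (1/6)·1 = 1/6 each.
If it is in box 6 (prior 1/6): the host opened box 6, so this case is ruled out; weight (1/6)·0 = 0.
The weights sum to 5/6.
So P(the gold coin in box 4 | the host opened box 6) = (1/6) / (5/6) = 1/5.

1/5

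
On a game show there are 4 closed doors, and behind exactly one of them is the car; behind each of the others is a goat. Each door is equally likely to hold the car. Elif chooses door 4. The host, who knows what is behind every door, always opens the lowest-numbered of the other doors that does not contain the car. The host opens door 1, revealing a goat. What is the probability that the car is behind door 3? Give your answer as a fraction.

Apply Bayes' rule, conditioning on where the car actually is.
If it is behind door 1 (prior 1/4): the host opened door 1, so this case is ruled out; weight (1/4)·0 = 0.
If it is behind any of doors 2, 3, and 4 (prior 1/4 each): door 1 is the lowest-numbered option available, probability 1; weight (1/4)·1 = 1/4 each.
The weights sum to 3/4.
So P(the car behind door 3 | the host opened door 1) = (1/4) / (3/4) = 1/3.

1/3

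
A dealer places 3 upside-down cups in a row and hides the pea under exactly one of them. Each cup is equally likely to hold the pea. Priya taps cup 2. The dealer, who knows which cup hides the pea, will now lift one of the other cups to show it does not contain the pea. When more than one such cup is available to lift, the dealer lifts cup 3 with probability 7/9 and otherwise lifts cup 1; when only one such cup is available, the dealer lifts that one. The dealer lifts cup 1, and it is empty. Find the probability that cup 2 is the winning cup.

Apply Bayes' rule, conditioning on where the pea actually is.
If it is under cup 1 (prior 1/3): the dealer opened cup 1, so this case is ruled out; weight (1/3)·0 = 0.
If it is under cup 2 (prior 1/3): cup 3 is available but not opened, probability 2/9; weight (1/3)·(2/9) = 2/27.
If it is under cup 3 (prior 1/3): only cup 1 is available, probability 1; weight (1/3)·1 = 1/3.
The weights sum to 11/27.
So P(the pea under cup 2 | the dealer opened cup 1) = (2/27) / (11/27) = 2/11.

2/11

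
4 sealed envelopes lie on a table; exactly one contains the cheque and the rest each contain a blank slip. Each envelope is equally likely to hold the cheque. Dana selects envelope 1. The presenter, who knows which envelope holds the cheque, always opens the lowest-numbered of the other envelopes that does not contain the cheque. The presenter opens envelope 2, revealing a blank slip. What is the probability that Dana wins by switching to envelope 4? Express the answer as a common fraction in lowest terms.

1/3

Apply Bayes' rule, conditioning on where the cheque actually is.
If it is in any of envelopes 1, 3, and 4 (prior 1/4 each): envelope 2 is the lowest-numbered option available, probability 1; weight (1/4)·1 = 1/4 each.
If it is in envelope 2 (prior 1/4): the presenter opened envelope 2, so this case is ruled out; weight (1/4)·0 = 0.
The weights sum to 3/4.
So P(the cheque in envelope 4 | the presenter opened envelope 2) = (1/4) / (3/4) = 1/3.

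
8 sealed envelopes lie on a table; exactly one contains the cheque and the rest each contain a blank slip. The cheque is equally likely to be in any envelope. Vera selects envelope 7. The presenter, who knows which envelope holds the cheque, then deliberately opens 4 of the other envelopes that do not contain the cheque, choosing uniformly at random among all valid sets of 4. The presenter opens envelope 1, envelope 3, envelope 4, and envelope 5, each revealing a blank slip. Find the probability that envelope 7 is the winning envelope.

Apply Bayes' rule, conditioning on where the cheque actually is.
If it is in any of envelopes 1, 3, 4, and 5 (prior 1/8 each): that envelope was opened and seen not to hold the prize — ruled out; weight (1/8)·0 = 0 each.
If it is in any of envelopes 2, 6, and 8 (prior 1/8 each): the presenter has 15 equally likely choices, so probability 1/15; weight (1/8)·(1/15) = 1/120 each.
If it is in envelope 7 (prior 1/8): the presenter has 35 equally likely choices, so probability 1/35; weight (1/8)·(1/35) = 1/280.
The weights sum to 1/35.
So P(the cheque in envelope 7 | the presenter opened envelope 1, envelope 3, envelope 4, and envelope 5) = (1/280) / (1/35) = 1/8.

1/8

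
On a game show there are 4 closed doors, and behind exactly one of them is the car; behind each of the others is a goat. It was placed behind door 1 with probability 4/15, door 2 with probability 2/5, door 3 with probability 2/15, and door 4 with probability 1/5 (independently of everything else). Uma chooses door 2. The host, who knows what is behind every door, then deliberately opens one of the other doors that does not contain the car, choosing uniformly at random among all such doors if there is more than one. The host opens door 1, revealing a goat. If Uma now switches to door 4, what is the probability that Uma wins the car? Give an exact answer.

1/3

Apply Bayes' rule, conditioning on where the car actually is.
If it is behind door 1 (prior 4/15): the host opened door 1, so this case is ruled out; weight (4/15)·0 = 0.
If it is behind door 2 (prior 2/5): the host has 3 equally likely choices, so probability 1/3; weight (2/5)·(1/3) = 2/15.
If it is behind door 3 (prior 2/15): the host has 2 equally likely choices, so probability 1/2; weight (2/15)·(1/2) = 1/15.
If it is behind door 4 (prior 1/5): the host has 2 equally likely choices, so probability 1/2; weight (1/5)·(1/2) = 1/10.
The weights sum to 3/10.
So P(the car behind door 4 | the host opened door 1) = (1/10) / (3/10) = 1/3.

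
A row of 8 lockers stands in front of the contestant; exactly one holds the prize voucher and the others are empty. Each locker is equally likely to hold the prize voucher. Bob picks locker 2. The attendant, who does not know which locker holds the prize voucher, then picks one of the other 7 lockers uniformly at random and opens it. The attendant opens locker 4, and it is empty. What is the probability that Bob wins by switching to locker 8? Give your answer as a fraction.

1/7

Because the attendant chose which locker to open without knowing where the prize voucher is, the choice is independent of the prize location. Learning that locker 4 does not hold the prize voucher simply rules out that one location and leaves the remaining 7 lockers still equally likely by symmetry.
So P(the prize voucher in locker 8) = 1/7.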